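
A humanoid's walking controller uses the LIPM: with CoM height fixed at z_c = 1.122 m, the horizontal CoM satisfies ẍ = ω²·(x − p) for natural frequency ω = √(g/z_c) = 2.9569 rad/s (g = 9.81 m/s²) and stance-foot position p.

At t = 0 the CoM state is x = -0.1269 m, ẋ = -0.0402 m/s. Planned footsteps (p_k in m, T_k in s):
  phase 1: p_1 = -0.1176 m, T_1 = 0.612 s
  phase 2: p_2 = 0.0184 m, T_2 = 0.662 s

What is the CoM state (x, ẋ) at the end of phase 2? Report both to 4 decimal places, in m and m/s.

x = -0.9678, ẋ = -2.8597

phase 1: p=-0.1176, T=0.612, ωT=1.809623, cosh=3.135929, sinh=2.972214; start (x,ẋ)=(-0.126900, -0.040200) → end (x,ẋ)=(-0.187172, -0.207798)
phase 2: p=0.0184, T=0.662, ωT=1.957468, cosh=3.611294, sinh=3.470079; start (x,ẋ)=(-0.187172, -0.207798) → end (x,ẋ)=(-0.967844, -2.859730)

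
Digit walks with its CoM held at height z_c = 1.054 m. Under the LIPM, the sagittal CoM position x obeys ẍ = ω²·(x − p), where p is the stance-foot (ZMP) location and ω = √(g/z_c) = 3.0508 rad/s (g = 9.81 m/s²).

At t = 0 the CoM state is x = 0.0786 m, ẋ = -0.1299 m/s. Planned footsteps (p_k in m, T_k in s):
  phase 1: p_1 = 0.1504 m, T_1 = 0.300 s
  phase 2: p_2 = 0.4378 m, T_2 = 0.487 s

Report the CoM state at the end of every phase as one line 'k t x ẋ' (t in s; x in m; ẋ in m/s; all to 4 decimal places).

phase 1: p=0.1504, T=0.300, ωT=0.915240, cosh=1.448898, sinh=1.048477; start (x,ẋ)=(0.078600, -0.129900) → end (x,ẋ)=(0.001726, -0.417878)
phase 2: p=0.4378, T=0.487, ωT=1.485740, cosh=2.322283, sinh=2.095949; start (x,ẋ)=(0.001726, -0.417878) → end (x,ẋ)=(-0.861976, -3.758827)

1 0.3000 0.0017 -0.4179
2 0.7870 -0.8620 -3.7588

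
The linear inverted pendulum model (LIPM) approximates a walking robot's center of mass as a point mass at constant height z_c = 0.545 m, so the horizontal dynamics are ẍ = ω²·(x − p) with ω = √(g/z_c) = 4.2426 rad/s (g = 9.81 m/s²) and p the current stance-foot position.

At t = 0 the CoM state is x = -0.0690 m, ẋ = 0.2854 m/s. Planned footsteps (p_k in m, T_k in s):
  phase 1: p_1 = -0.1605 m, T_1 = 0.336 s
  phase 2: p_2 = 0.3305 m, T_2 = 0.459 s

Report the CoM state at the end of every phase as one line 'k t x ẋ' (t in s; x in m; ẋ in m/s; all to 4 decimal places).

1 0.3360 0.1727 1.3887
2 0.7950 0.8899 2.6671

phase 1: p=-0.1605, T=0.336, ωT=1.425514, cosh=2.200189, sinh=1.959804; start (x,ẋ)=(-0.069000, 0.285400) → end (x,ẋ)=(0.172654, 1.388726)
phase 2: p=0.3305, T=0.459, ωT=1.947353, cosh=3.576381, sinh=3.433729; start (x,ẋ)=(0.172654, 1.388726) → end (x,ẋ)=(0.889940, 2.667115)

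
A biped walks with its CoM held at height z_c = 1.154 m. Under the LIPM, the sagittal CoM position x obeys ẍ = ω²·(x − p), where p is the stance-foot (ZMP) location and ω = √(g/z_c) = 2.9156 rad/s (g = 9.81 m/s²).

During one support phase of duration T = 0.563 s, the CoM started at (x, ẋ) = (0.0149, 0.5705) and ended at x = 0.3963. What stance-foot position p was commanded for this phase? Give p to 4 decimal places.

ωT = 2.9156·0.563 = 1.641483; cosh(ωT) = 2.678256, sinh(ωT) = 2.484563
x(T) = p + (x₀−p)·cosh(ωT) + (ẋ₀/ω)·sinh(ωT) ⇒ p·(1 − cosh) = x(T) − x₀·cosh − (ẋ₀/ω)·sinh
numerator   = 0.3963 − (0.0149)·2.678256 − (0.5705/2.9156)·2.484563 = -0.129764
denominator = 1 − 2.678256 = -1.678256
p = -0.129764 / -1.678256 = 0.0773

p = 0.0773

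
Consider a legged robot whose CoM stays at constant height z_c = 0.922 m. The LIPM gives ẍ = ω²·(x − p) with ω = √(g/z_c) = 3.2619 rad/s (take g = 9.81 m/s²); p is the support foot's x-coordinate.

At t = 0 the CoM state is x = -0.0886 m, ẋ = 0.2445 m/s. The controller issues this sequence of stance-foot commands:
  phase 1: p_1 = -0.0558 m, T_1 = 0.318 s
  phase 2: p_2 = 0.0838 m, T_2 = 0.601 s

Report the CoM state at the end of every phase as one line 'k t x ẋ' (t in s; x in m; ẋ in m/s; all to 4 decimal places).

phase 1: p=-0.0558, T=0.318, ωT=1.037284, cosh=1.587980, sinh=1.233564; start (x,ẋ)=(-0.088600, 0.244500) → end (x,ẋ)=(-0.015422, 0.256282)
phase 2: p=0.0838, T=0.601, ωT=1.960402, cosh=3.621491, sinh=3.480690; start (x,ẋ)=(-0.015422, 0.256282) → end (x,ẋ)=(-0.002061, -0.198415)

1 0.3180 -0.0154 0.2563
2 0.9190 -0.0021 -0.1984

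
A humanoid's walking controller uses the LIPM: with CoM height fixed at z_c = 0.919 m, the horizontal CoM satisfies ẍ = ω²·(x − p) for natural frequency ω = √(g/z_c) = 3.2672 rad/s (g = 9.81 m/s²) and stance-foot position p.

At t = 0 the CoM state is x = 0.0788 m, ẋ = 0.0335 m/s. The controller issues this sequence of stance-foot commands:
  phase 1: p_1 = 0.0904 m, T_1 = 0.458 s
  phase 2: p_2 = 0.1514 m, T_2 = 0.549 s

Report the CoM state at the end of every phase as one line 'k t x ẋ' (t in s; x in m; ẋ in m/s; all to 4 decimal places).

1 0.4580 0.0849 -0.0018
2 1.0070 -0.0555 -0.6402

phase 1: p=0.0904, T=0.458, ωT=1.496378, cosh=2.344712, sinh=2.120772; start (x,ẋ)=(0.078800, 0.033500) → end (x,ẋ)=(0.084947, -0.001828)
phase 2: p=0.1514, T=0.549, ωT=1.793693, cosh=3.088978, sinh=2.922633; start (x,ẋ)=(0.084947, -0.001828) → end (x,ẋ)=(-0.055509, -0.640201)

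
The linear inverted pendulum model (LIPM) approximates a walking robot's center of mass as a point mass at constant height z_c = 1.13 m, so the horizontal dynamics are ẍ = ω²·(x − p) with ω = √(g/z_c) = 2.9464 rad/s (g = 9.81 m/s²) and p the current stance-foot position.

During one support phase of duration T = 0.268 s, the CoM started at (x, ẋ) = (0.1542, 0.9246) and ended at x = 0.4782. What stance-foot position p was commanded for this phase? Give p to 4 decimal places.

p = 0.0030

ωT = 2.9464·0.268 = 0.789635; cosh(ωT) = 1.328302, sinh(ωT) = 0.874291
x(T) = p + (x₀−p)·cosh(ωT) + (ẋ₀/ω)·sinh(ωT) ⇒ p·(1 − cosh) = x(T) − x₀·cosh − (ẋ₀/ω)·sinh
numerator   = 0.4782 − (0.1542)·1.328302 − (0.9246/2.9464)·0.874291 = -0.000983
denominator = 1 − 1.328302 = -0.328302
p = -0.000983 / -0.328302 = 0.0030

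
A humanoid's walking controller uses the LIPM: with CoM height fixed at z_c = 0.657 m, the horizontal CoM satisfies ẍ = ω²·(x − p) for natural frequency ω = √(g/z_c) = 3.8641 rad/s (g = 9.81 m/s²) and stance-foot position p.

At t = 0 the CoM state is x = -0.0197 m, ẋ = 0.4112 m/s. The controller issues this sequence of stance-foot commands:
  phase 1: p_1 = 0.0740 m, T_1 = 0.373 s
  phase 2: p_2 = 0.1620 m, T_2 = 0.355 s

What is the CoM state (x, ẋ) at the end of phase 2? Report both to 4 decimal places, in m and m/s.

x = 0.0773, ẋ = -0.1946

phase 1: p=0.0740, T=0.373, ωT=1.441309, cosh=2.231422, sinh=1.994804; start (x,ẋ)=(-0.019700, 0.411200) → end (x,ẋ)=(0.077194, 0.195310)
phase 2: p=0.1620, T=0.355, ωT=1.371755, cosh=2.097963, sinh=1.844302; start (x,ẋ)=(0.077194, 0.195310) → end (x,ẋ)=(0.077299, -0.194625)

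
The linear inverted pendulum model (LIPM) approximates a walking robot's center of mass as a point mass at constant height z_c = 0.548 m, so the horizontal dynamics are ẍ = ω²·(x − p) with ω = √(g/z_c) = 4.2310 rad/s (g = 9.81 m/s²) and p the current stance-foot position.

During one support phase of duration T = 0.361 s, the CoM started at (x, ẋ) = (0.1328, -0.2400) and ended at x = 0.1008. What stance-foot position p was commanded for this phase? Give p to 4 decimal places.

ωT = 4.2310·0.361 = 1.527391; cosh(ωT) = 2.411623, sinh(ωT) = 2.194521
x(T) = p + (x₀−p)·cosh(ωT) + (ẋ₀/ω)·sinh(ωT) ⇒ p·(1 − cosh) = x(T) − x₀·cosh − (ẋ₀/ω)·sinh
numerator   = 0.1008 − (0.1328)·2.411623 − (-0.2400/4.2310)·2.194521 = -0.094981
denominator = 1 − 2.411623 = -1.411623
p = -0.094981 / -1.411623 = 0.0673

p = 0.0673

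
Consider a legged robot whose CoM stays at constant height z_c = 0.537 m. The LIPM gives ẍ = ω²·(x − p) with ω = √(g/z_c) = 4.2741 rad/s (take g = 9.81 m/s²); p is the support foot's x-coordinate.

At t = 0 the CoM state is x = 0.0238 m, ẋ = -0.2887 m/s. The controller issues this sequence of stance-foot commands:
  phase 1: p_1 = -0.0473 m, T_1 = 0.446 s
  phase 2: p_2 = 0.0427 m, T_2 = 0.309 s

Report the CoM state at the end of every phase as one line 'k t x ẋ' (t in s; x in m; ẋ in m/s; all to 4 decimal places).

phase 1: p=-0.0473, T=0.446, ωT=1.906249, cosh=3.438220, sinh=3.289583; start (x,ẋ)=(0.023800, -0.288700) → end (x,ẋ)=(-0.025042, 0.007052)
phase 2: p=0.0427, T=0.309, ωT=1.320697, cosh=2.006490, sinh=1.739541; start (x,ẋ)=(-0.025042, 0.007052) → end (x,ẋ)=(-0.090353, -0.489509)

1 0.4460 -0.0250 0.0071
2 0.7550 -0.0904 -0.4895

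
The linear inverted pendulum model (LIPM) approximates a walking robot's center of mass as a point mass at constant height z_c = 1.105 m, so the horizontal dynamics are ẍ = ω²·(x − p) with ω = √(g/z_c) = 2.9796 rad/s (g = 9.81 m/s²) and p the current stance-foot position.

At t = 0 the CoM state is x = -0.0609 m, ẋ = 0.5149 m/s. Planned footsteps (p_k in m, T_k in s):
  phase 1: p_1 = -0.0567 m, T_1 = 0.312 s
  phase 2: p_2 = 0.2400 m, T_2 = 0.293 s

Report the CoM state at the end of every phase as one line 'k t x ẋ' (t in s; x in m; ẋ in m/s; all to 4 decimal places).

phase 1: p=-0.0567, T=0.312, ωT=0.929635, cosh=1.464141, sinh=1.069444; start (x,ẋ)=(-0.060900, 0.514900) → end (x,ẋ)=(0.121959, 0.740503)
phase 2: p=0.2400, T=0.293, ωT=0.873023, cosh=1.405912, sinh=0.988225; start (x,ẋ)=(0.121959, 0.740503) → end (x,ẋ)=(0.319643, 0.693510)

1 0.3120 0.1220 0.7405
2 0.6050 0.3196 0.6935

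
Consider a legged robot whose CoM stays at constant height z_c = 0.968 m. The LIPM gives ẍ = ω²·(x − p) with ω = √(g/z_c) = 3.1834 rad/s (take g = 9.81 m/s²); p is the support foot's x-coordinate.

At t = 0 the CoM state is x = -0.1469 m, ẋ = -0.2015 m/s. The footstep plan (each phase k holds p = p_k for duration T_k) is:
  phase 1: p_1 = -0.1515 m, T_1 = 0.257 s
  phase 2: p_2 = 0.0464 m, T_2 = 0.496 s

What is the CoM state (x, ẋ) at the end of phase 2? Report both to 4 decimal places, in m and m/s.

x = -0.7734, ẋ = -2.4995

phase 1: p=-0.1515, T=0.257, ωT=0.818134, cosh=1.353760, sinh=0.912506; start (x,ẋ)=(-0.146900, -0.201500) → end (x,ẋ)=(-0.203032, -0.259420)
phase 2: p=0.0464, T=0.496, ωT=1.578966, cosh=2.528064, sinh=2.321876; start (x,ẋ)=(-0.203032, -0.259420) → end (x,ẋ)=(-0.773393, -2.499496)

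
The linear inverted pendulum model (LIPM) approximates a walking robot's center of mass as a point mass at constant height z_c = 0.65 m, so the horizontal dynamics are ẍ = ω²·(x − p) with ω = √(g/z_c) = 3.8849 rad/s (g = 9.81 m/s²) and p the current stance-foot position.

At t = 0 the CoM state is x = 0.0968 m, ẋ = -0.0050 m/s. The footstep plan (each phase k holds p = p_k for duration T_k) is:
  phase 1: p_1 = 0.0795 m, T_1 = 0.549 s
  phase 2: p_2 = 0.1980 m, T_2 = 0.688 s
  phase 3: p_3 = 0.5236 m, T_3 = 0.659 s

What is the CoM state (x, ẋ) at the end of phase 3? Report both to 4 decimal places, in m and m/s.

x = -0.0381, ẋ = -2.0821

phase 1: p=0.0795, T=0.549, ωT=2.132810, cosh=4.278525, sinh=4.160021; start (x,ẋ)=(0.096800, -0.005000) → end (x,ẋ)=(0.148164, 0.258197)
phase 2: p=0.1980, T=0.688, ωT=2.672811, cosh=7.274839, sinh=7.205781; start (x,ẋ)=(0.148164, 0.258197) → end (x,ẋ)=(0.314363, 0.483259)
phase 3: p=0.5236, T=0.659, ωT=2.560149, cosh=6.507520, sinh=6.430226; start (x,ẋ)=(0.314363, 0.483259) → end (x,ẋ)=(-0.038132, -2.082091)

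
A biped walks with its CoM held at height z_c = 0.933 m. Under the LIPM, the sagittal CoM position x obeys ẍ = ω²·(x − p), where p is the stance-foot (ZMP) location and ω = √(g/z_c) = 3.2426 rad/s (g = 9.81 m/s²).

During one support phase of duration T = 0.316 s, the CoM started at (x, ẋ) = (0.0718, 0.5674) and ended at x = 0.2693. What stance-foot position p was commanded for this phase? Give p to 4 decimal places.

ωT = 3.2426·0.316 = 1.024662; cosh(ωT) = 1.572535, sinh(ωT) = 1.213617
x(T) = p + (x₀−p)·cosh(ωT) + (ẋ₀/ω)·sinh(ωT) ⇒ p·(1 − cosh) = x(T) − x₀·cosh − (ẋ₀/ω)·sinh
numerator   = 0.2693 − (0.0718)·1.572535 − (0.5674/3.2426)·1.213617 = -0.055970
denominator = 1 − 1.572535 = -0.572535
p = -0.055970 / -0.572535 = 0.0978

p = 0.0978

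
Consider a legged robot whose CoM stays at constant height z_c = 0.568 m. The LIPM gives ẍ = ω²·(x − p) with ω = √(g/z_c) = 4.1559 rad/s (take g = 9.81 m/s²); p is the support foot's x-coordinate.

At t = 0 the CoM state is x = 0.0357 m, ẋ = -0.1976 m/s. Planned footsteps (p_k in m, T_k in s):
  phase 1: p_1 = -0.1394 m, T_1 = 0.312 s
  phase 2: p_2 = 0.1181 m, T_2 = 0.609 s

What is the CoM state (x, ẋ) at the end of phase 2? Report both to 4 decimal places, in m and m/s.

x = 1.4231, ẋ = 5.4885

phase 1: p=-0.1394, T=0.312, ωT=1.296641, cosh=1.965220, sinh=1.691771; start (x,ẋ)=(0.035700, -0.197600) → end (x,ẋ)=(0.124272, 0.842771)
phase 2: p=0.1181, T=0.609, ωT=2.530943, cosh=6.322467, sinh=6.242884; start (x,ẋ)=(0.124272, 0.842771) → end (x,ẋ)=(1.423109, 5.488516)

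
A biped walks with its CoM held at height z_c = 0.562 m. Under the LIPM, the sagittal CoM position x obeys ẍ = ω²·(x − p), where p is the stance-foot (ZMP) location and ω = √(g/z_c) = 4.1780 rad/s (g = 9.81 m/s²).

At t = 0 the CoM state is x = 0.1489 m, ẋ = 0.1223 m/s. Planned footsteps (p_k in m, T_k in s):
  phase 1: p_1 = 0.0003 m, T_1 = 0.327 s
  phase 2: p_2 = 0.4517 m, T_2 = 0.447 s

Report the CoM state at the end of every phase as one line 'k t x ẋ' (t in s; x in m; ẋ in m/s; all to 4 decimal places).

phase 1: p=0.0003, T=0.327, ωT=1.366206, cosh=2.087761, sinh=1.832688; start (x,ẋ)=(0.148900, 0.122300) → end (x,ẋ)=(0.364188, 1.393159)
phase 2: p=0.4517, T=0.447, ωT=1.867566, cosh=3.313511, sinh=3.159012; start (x,ẋ)=(0.364188, 1.393159) → end (x,ẋ)=(1.215105, 3.461237)

1 0.3270 0.3642 1.3932
2 0.7740 1.2151 3.4612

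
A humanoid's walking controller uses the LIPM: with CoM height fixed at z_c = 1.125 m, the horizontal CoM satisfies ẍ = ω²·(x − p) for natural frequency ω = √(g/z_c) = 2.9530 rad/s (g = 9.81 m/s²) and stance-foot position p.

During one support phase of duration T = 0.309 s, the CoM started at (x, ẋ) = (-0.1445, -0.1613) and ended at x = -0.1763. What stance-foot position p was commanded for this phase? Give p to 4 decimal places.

p = -0.2011

ωT = 2.9530·0.309 = 0.912477; cosh(ωT) = 1.446006, sinh(ωT) = 1.044478
x(T) = p + (x₀−p)·cosh(ωT) + (ẋ₀/ω)·sinh(ωT) ⇒ p·(1 − cosh) = x(T) − x₀·cosh − (ẋ₀/ω)·sinh
numerator   = -0.1763 − (-0.1445)·1.446006 − (-0.1613/2.9530)·1.044478 = 0.089700
denominator = 1 − 1.446006 = -0.446006
p = 0.089700 / -0.446006 = -0.2011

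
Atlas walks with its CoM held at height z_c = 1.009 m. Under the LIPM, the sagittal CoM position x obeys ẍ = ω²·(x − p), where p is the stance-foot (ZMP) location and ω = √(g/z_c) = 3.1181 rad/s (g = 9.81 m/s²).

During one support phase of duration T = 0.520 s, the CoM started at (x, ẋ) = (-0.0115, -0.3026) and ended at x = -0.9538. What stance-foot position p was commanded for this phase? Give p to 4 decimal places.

ωT = 3.1181·0.520 = 1.621412; cosh(ωT) = 2.628925, sinh(ωT) = 2.431305
x(T) = p + (x₀−p)·cosh(ωT) + (ẋ₀/ω)·sinh(ωT) ⇒ p·(1 − cosh) = x(T) − x₀·cosh − (ẋ₀/ω)·sinh
numerator   = -0.9538 − (-0.0115)·2.628925 − (-0.3026/3.1181)·2.431305 = -0.687618
denominator = 1 − 2.628925 = -1.628925
p = -0.687618 / -1.628925 = 0.4221

p = 0.4221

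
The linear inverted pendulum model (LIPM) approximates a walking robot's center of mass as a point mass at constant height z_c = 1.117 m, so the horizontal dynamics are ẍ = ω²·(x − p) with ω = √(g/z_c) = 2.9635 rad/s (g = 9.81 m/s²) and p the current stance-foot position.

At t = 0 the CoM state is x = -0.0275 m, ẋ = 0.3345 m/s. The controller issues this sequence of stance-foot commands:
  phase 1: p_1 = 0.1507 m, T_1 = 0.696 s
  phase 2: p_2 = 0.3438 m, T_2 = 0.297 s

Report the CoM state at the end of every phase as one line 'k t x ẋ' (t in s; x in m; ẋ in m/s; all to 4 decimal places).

1 0.6960 -0.1247 -0.7066
2 0.9930 -0.5563 -2.3846

phase 1: p=0.1507, T=0.696, ωT=2.062596, cosh=3.996744, sinh=3.869620; start (x,ẋ)=(-0.027500, 0.334500) → end (x,ẋ)=(-0.124743, -0.706619)
phase 2: p=0.3438, T=0.297, ωT=0.880159, cosh=1.413001, sinh=0.998284; start (x,ẋ)=(-0.124743, -0.706619) → end (x,ẋ)=(-0.556283, -2.384597)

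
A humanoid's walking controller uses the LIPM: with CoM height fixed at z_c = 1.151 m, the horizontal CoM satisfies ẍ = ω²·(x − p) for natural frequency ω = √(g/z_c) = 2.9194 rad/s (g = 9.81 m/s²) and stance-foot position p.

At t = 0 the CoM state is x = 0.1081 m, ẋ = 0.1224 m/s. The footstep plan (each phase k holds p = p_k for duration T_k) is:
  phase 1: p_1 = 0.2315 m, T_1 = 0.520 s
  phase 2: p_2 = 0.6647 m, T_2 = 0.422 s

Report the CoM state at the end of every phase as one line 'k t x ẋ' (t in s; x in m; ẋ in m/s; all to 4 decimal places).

1 0.5200 0.0275 -0.4898
2 0.9420 -0.7836 -3.8283

phase 1: p=0.2315, T=0.520, ωT=1.518088, cosh=2.391311, sinh=2.172180; start (x,ẋ)=(0.108100, 0.122400) → end (x,ẋ)=(0.027484, -0.489840)
phase 2: p=0.6647, T=0.422, ωT=1.231987, cosh=1.859873, sinh=1.568161; start (x,ẋ)=(0.027484, -0.489840) → end (x,ẋ)=(-0.783559, -3.828271)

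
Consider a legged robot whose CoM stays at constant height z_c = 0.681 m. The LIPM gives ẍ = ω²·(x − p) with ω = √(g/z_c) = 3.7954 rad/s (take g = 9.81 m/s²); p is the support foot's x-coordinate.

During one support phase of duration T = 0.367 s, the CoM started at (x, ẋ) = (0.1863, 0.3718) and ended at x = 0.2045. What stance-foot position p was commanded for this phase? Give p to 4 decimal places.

ωT = 3.7954·0.367 = 1.392912; cosh(ωT) = 2.137454, sinh(ωT) = 1.889103
x(T) = p + (x₀−p)·cosh(ωT) + (ẋ₀/ω)·sinh(ωT) ⇒ p·(1 − cosh) = x(T) − x₀·cosh − (ẋ₀/ω)·sinh
numerator   = 0.2045 − (0.1863)·2.137454 − (0.3718/3.7954)·1.889103 = -0.378766
denominator = 1 − 2.137454 = -1.137454
p = -0.378766 / -1.137454 = 0.3330

p = 0.3330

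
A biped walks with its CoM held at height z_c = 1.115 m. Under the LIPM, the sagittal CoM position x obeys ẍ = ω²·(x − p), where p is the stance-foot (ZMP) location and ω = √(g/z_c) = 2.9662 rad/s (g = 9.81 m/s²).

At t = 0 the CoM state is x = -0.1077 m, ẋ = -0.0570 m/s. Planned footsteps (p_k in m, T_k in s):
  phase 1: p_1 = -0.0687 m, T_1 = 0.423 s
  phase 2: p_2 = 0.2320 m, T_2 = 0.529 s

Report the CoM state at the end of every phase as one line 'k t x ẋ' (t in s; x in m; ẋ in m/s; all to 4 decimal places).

phase 1: p=-0.0687, T=0.423, ωT=1.254703, cosh=1.895978, sinh=1.610817; start (x,ẋ)=(-0.107700, -0.057000) → end (x,ẋ)=(-0.173597, -0.294413)
phase 2: p=0.2320, T=0.529, ωT=1.569120, cosh=2.505324, sinh=2.297095; start (x,ẋ)=(-0.173597, -0.294413) → end (x,ẋ)=(-1.012153, -3.501197)

1 0.4230 -0.1736 -0.2944
2 0.9520 -1.0122 -3.5012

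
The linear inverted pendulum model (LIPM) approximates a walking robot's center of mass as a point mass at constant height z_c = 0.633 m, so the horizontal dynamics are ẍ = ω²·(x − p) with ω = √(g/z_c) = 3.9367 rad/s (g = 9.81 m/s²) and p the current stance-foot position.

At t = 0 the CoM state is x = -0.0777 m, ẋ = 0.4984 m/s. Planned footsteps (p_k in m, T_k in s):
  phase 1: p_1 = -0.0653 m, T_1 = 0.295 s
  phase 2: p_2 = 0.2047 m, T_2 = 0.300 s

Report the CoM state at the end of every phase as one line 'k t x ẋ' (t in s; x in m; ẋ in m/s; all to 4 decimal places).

phase 1: p=-0.0653, T=0.295, ωT=1.161326, cosh=1.753619, sinh=1.440548; start (x,ẋ)=(-0.077700, 0.498400) → end (x,ẋ)=(0.095334, 0.803683)
phase 2: p=0.2047, T=0.300, ωT=1.181010, cosh=1.782316, sinh=1.475347; start (x,ẋ)=(0.095334, 0.803683) → end (x,ẋ)=(0.310969, 0.797217)

1 0.2950 0.0953 0.8037
2 0.5950 0.3110 0.7972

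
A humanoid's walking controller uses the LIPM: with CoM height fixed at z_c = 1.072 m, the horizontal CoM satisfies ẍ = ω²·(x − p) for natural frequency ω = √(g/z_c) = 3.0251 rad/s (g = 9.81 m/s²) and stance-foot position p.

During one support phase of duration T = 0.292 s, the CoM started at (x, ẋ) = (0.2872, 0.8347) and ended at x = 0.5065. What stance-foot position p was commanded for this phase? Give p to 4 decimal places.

ωT = 3.0251·0.292 = 0.883329; cosh(ωT) = 1.416172, sinh(ωT) = 1.002768
x(T) = p + (x₀−p)·cosh(ωT) + (ẋ₀/ω)·sinh(ωT) ⇒ p·(1 − cosh) = x(T) − x₀·cosh − (ẋ₀/ω)·sinh
numerator   = 0.5065 − (0.2872)·1.416172 − (0.8347/3.0251)·1.002768 = -0.176913
denominator = 1 − 1.416172 = -0.416172
p = -0.176913 / -0.416172 = 0.4251

p = 0.4251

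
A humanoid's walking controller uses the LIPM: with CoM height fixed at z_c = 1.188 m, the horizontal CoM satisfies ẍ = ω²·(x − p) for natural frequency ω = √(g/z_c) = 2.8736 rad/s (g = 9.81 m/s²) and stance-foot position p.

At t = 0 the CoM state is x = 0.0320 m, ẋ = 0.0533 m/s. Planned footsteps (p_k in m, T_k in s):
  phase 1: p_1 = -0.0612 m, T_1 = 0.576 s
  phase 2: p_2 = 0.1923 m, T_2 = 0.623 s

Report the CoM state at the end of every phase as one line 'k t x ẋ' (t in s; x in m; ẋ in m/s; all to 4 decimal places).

phase 1: p=-0.0612, T=0.576, ωT=1.655194, cosh=2.712574, sinh=2.521519; start (x,ẋ)=(0.032000, 0.053300) → end (x,ẋ)=(0.238381, 0.819892)
phase 2: p=0.1923, T=0.623, ωT=1.790253, cosh=3.078942, sinh=2.912024; start (x,ẋ)=(0.238381, 0.819892) → end (x,ẋ)=(1.165038, 2.910010)

1 0.5760 0.2384 0.8199
2 1.1990 1.1650 2.9100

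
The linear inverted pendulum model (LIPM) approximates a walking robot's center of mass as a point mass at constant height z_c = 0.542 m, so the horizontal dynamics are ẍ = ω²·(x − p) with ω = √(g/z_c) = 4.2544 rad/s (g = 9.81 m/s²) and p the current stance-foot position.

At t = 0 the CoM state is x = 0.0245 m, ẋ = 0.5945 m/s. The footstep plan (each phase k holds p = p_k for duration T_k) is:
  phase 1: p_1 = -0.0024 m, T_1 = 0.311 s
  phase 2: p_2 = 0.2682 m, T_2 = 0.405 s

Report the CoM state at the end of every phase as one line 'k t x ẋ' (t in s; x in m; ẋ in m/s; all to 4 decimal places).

phase 1: p=-0.0024, T=0.311, ωT=1.323118, cosh=2.010708, sinh=1.744405; start (x,ẋ)=(0.024500, 0.594500) → end (x,ẋ)=(0.295447, 1.395002)
phase 2: p=0.2682, T=0.405, ωT=1.723032, cosh=2.890005, sinh=2.711481; start (x,ẋ)=(0.295447, 1.395002) → end (x,ẋ)=(1.236029, 4.345878)

1 0.3110 0.2954 1.3950
2 0.7160 1.2360 4.3459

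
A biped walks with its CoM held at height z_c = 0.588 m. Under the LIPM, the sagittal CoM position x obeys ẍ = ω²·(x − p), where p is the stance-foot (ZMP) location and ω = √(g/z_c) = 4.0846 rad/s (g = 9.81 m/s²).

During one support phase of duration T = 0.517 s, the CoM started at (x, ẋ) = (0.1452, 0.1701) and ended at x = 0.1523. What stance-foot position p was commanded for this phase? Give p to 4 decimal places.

p = 0.1961

ωT = 4.0846·0.517 = 2.111738; cosh(ωT) = 4.191809, sinh(ωT) = 4.070782
x(T) = p + (x₀−p)·cosh(ωT) + (ẋ₀/ω)·sinh(ωT) ⇒ p·(1 − cosh) = x(T) − x₀·cosh − (ẋ₀/ω)·sinh
numerator   = 0.1523 − (0.1452)·4.191809 − (0.1701/4.0846)·4.070782 = -0.625875
denominator = 1 − 4.191809 = -3.191809
p = -0.625875 / -3.191809 = 0.1961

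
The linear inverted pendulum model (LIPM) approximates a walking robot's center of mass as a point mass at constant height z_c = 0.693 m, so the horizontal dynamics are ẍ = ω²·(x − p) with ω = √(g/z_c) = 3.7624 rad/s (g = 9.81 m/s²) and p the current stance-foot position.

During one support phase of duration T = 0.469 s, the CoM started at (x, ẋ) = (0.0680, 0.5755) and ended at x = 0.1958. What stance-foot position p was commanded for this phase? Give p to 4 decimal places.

p = 0.2204

ωT = 3.7624·0.469 = 1.764566; cosh(ωT) = 3.005148, sinh(ωT) = 2.833887
x(T) = p + (x₀−p)·cosh(ωT) + (ẋ₀/ω)·sinh(ωT) ⇒ p·(1 − cosh) = x(T) − x₀·cosh − (ẋ₀/ω)·sinh
numerator   = 0.1958 − (0.0680)·3.005148 − (0.5755/3.7624)·2.833887 = -0.442024
denominator = 1 − 3.005148 = -2.005148
p = -0.442024 / -2.005148 = 0.2204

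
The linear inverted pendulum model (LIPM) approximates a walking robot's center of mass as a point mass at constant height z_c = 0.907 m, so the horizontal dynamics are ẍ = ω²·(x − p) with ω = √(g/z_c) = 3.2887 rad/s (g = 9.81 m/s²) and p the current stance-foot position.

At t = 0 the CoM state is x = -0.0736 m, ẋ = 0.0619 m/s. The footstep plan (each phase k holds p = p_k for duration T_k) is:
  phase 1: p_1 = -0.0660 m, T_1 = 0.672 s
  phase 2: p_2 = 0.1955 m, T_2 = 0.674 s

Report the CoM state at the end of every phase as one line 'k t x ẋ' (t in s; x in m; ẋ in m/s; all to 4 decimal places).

1 0.6720 -0.0163 0.1730
2 1.3460 -0.5493 -2.3547

phase 1: p=-0.0660, T=0.672, ωT=2.210006, cosh=4.612737, sinh=4.503037; start (x,ẋ)=(-0.073600, 0.061900) → end (x,ẋ)=(-0.016301, 0.172979)
phase 2: p=0.1955, T=0.674, ωT=2.216584, cosh=4.642456, sinh=4.533475; start (x,ẋ)=(-0.016301, 0.172979) → end (x,ẋ)=(-0.549323, -2.354737)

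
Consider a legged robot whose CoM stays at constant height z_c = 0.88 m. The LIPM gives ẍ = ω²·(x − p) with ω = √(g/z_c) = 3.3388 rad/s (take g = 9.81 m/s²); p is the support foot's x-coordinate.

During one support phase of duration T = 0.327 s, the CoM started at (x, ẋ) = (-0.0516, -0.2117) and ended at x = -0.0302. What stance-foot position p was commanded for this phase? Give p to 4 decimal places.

p = -0.2116

ωT = 3.3388·0.327 = 1.091788; cosh(ωT) = 1.657606, sinh(ωT) = 1.321990
x(T) = p + (x₀−p)·cosh(ωT) + (ẋ₀/ω)·sinh(ωT) ⇒ p·(1 − cosh) = x(T) − x₀·cosh − (ẋ₀/ω)·sinh
numerator   = -0.0302 − (-0.0516)·1.657606 − (-0.2117/3.3388)·1.321990 = 0.139155
denominator = 1 − 1.657606 = -0.657606
p = 0.139155 / -0.657606 = -0.2116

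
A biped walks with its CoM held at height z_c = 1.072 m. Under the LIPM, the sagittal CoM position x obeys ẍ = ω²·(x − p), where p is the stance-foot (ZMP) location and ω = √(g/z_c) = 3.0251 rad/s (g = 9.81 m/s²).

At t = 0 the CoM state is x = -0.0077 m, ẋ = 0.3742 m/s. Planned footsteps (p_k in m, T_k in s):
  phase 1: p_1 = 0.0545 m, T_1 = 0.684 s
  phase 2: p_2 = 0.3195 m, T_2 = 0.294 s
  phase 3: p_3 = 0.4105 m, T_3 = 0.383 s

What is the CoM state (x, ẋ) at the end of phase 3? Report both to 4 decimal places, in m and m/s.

x = 1.0930, ẋ = 2.2637

phase 1: p=0.0545, T=0.684, ωT=2.069168, cosh=4.022263, sinh=3.895972; start (x,ẋ)=(-0.007700, 0.374200) → end (x,ẋ)=(0.286241, 0.772060)
phase 2: p=0.3195, T=0.294, ωT=0.889379, cosh=1.422265, sinh=1.011354; start (x,ẋ)=(0.286241, 0.772060) → end (x,ẋ)=(0.530312, 0.996319)
phase 3: p=0.4105, T=0.383, ωT=1.158613, cosh=1.749717, sinh=1.435796; start (x,ẋ)=(0.530312, 0.996319) → end (x,ẋ)=(1.093018, 2.263672)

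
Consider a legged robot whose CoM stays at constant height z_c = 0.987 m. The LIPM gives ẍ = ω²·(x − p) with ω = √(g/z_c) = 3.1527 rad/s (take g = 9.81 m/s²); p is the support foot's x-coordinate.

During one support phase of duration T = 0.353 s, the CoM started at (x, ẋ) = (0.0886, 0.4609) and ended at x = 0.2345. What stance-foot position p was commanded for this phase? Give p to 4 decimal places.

p = 0.1652

ωT = 3.1527·0.353 = 1.112903; cosh(ωT) = 1.685892, sinh(ωT) = 1.357288
x(T) = p + (x₀−p)·cosh(ωT) + (ẋ₀/ω)·sinh(ωT) ⇒ p·(1 − cosh) = x(T) − x₀·cosh − (ẋ₀/ω)·sinh
numerator   = 0.2345 − (0.0886)·1.685892 − (0.4609/3.1527)·1.357288 = -0.113295
denominator = 1 − 1.685892 = -0.685892
p = -0.113295 / -0.685892 = 0.1652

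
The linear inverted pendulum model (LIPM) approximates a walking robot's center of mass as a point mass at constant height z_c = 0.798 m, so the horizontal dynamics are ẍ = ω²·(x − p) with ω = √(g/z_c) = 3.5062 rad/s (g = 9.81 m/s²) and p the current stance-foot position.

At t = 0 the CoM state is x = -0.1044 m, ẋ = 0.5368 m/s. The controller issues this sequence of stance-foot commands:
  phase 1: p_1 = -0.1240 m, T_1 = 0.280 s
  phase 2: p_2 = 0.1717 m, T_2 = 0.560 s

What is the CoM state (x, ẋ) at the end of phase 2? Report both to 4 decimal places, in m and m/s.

x = 0.7361, ẋ = 2.1489

phase 1: p=-0.1240, T=0.280, ωT=0.981736, cosh=1.521873, sinh=1.147213; start (x,ẋ)=(-0.104400, 0.536800) → end (x,ẋ)=(0.081467, 0.895780)
phase 2: p=0.1717, T=0.560, ωT=1.963472, cosh=3.632194, sinh=3.491824; start (x,ẋ)=(0.081467, 0.895780) → end (x,ẋ)=(0.736064, 2.148923)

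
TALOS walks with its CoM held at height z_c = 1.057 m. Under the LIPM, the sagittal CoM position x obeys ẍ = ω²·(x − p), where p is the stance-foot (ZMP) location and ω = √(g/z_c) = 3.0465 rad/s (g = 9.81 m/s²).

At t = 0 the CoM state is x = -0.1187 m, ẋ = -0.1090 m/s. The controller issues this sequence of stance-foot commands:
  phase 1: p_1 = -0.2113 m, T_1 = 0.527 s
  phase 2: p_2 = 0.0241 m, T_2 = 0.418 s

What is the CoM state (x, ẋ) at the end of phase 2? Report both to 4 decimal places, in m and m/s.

x = 0.0798, ẋ = 0.3484

phase 1: p=-0.2113, T=0.527, ωT=1.605506, cosh=2.590582, sinh=2.389794; start (x,ẋ)=(-0.118700, -0.109000) → end (x,ẋ)=(-0.056916, 0.391802)
phase 2: p=0.0241, T=0.418, ωT=1.273437, cosh=1.926490, sinh=1.646622; start (x,ẋ)=(-0.056916, 0.391802) → end (x,ẋ)=(0.079791, 0.348391)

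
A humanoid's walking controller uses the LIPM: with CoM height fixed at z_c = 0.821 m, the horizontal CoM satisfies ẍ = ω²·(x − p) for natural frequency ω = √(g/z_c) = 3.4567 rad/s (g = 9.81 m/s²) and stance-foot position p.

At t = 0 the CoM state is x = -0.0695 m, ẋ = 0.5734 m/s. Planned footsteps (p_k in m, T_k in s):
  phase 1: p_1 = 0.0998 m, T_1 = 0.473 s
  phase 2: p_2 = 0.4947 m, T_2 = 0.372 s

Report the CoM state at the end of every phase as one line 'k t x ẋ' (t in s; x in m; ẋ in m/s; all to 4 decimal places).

1 0.4730 0.0584 0.0826
2 0.8450 -0.3150 -2.3591

phase 1: p=0.0998, T=0.473, ωT=1.635019, cosh=2.662252, sinh=2.467304; start (x,ẋ)=(-0.069500, 0.573400) → end (x,ẋ)=(0.058359, 0.082622)
phase 2: p=0.4947, T=0.372, ωT=1.285892, cosh=1.947149, sinh=1.670746; start (x,ẋ)=(0.058359, 0.082622) → end (x,ẋ)=(-0.314987, -2.359109)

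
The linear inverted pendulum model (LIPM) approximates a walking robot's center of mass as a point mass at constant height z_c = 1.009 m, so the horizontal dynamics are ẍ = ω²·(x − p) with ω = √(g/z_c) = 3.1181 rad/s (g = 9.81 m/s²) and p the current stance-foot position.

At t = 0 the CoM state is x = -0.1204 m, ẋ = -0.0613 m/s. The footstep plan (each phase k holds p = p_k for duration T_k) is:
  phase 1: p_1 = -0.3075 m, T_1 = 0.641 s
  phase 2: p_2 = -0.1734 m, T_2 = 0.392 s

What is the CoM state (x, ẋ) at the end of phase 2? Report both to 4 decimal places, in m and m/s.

x = 1.6808, ẋ = 5.8790

phase 1: p=-0.3075, T=0.641, ωT=1.998702, cosh=3.757492, sinh=3.621981; start (x,ẋ)=(-0.120400, -0.061300) → end (x,ẋ)=(0.324321, 1.882717)
phase 2: p=-0.1734, T=0.392, ωT=1.222295, cosh=1.844762, sinh=1.550209; start (x,ẋ)=(0.324321, 1.882717) → end (x,ẋ)=(1.680796, 5.879000)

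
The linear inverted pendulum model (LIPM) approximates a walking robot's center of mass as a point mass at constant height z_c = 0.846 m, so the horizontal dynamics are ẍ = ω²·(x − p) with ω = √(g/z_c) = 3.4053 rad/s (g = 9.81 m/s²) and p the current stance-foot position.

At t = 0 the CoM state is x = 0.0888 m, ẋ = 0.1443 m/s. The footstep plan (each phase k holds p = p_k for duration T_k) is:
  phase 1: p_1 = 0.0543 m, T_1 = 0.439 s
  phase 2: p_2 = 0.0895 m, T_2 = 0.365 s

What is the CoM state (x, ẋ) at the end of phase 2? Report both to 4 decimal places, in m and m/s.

x = 0.6172, ẋ = 1.8332

phase 1: p=0.0543, T=0.439, ωT=1.494927, cosh=2.341637, sinh=2.117372; start (x,ẋ)=(0.088800, 0.144300) → end (x,ẋ)=(0.224810, 0.586653)
phase 2: p=0.0895, T=0.365, ωT=1.242935, cosh=1.877153, sinh=1.588616; start (x,ẋ)=(0.224810, 0.586653) → end (x,ẋ)=(0.617180, 1.833228)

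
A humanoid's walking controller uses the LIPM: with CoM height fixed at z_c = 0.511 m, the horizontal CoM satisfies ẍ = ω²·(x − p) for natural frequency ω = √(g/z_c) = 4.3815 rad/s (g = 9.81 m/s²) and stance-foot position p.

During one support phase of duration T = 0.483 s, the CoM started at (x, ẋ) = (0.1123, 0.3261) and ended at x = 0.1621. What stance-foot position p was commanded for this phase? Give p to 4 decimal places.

p = 0.1916

ωT = 4.3815·0.483 = 2.116264; cosh(ωT) = 4.210278, sinh(ωT) = 4.089797
x(T) = p + (x₀−p)·cosh(ωT) + (ẋ₀/ω)·sinh(ωT) ⇒ p·(1 − cosh) = x(T) − x₀·cosh − (ẋ₀/ω)·sinh
numerator   = 0.1621 − (0.1123)·4.210278 − (0.3261/4.3815)·4.089797 = -0.615104
denominator = 1 − 4.210278 = -3.210278
p = -0.615104 / -3.210278 = 0.1916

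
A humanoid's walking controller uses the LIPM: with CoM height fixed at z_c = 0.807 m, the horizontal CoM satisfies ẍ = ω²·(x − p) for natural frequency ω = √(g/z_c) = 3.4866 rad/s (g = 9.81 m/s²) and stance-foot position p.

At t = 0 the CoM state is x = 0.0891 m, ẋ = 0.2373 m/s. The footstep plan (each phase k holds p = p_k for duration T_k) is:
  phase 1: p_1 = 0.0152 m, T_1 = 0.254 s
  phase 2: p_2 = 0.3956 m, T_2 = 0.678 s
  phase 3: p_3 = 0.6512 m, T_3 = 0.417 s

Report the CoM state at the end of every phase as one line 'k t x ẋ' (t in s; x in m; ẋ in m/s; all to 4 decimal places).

phase 1: p=0.0152, T=0.254, ωT=0.885596, cosh=1.418449, sinh=1.005981; start (x,ẋ)=(0.089100, 0.237300) → end (x,ẋ)=(0.188491, 0.595799)
phase 2: p=0.3956, T=0.678, ωT=2.363915, cosh=5.363273, sinh=5.269221; start (x,ẋ)=(0.188491, 0.595799) → end (x,ẋ)=(0.185235, -0.609506)
phase 3: p=0.6512, T=0.417, ωT=1.453912, cosh=2.256740, sinh=2.023085; start (x,ẋ)=(0.185235, -0.609506) → end (x,ẋ)=(-0.754024, -4.662266)

1 0.2540 0.1885 0.5958
2 0.9320 0.1852 -0.6095
3 1.3490 -0.7540 -4.6623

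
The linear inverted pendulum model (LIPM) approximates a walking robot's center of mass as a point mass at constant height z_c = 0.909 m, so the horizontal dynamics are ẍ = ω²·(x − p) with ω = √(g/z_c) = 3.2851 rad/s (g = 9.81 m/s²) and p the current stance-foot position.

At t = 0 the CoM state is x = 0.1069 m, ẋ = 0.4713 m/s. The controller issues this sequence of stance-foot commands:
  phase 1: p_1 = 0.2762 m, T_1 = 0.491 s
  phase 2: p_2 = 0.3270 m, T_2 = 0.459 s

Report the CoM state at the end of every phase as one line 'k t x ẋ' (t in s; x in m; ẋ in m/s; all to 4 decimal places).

phase 1: p=0.2762, T=0.491, ωT=1.612984, cosh=2.608527, sinh=2.409235; start (x,ẋ)=(0.106900, 0.471300) → end (x,ẋ)=(0.180220, -0.110539)
phase 2: p=0.3270, T=0.459, ωT=1.507861, cosh=2.369221, sinh=2.147837; start (x,ẋ)=(0.180220, -0.110539) → end (x,ẋ)=(-0.093027, -1.297554)

1 0.4910 0.1802 -0.1105
2 0.9500 -0.0930 -1.2976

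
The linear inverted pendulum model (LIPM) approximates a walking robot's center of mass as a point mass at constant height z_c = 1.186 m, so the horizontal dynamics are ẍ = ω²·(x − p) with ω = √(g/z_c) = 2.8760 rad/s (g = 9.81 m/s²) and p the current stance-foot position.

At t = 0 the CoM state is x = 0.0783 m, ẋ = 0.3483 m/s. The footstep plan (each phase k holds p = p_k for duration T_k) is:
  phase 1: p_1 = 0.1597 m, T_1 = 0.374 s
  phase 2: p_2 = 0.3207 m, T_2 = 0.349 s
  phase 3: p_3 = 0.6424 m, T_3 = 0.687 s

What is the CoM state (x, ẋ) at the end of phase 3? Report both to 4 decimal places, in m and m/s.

x = -0.9846, ẋ = -4.5174

phase 1: p=0.1597, T=0.374, ωT=1.075624, cosh=1.636453, sinh=1.295368; start (x,ẋ)=(0.078300, 0.348300) → end (x,ẋ)=(0.183369, 0.266723)
phase 2: p=0.3207, T=0.349, ωT=1.003724, cosh=1.547468, sinh=1.180956; start (x,ẋ)=(0.183369, 0.266723) → end (x,ẋ)=(0.217708, -0.053690)
phase 3: p=0.6424, T=0.687, ωT=1.975812, cosh=3.675561, sinh=3.536913; start (x,ẋ)=(0.217708, -0.053690) → end (x,ẋ)=(-0.984610, -4.517376)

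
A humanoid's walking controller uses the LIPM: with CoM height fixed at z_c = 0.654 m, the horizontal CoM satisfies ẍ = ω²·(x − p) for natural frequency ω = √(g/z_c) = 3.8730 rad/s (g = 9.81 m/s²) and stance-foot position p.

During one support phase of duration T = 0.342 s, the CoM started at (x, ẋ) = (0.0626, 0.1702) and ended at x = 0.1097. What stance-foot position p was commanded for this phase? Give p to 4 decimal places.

ωT = 3.8730·0.342 = 1.324566; cosh(ωT) = 2.013236, sinh(ωT) = 1.747317
x(T) = p + (x₀−p)·cosh(ωT) + (ẋ₀/ω)·sinh(ωT) ⇒ p·(1 − cosh) = x(T) − x₀·cosh − (ẋ₀/ω)·sinh
numerator   = 0.1097 − (0.0626)·2.013236 − (0.1702/3.8730)·1.747317 = -0.093115
denominator = 1 − 2.013236 = -1.013236
p = -0.093115 / -1.013236 = 0.0919

p = 0.0919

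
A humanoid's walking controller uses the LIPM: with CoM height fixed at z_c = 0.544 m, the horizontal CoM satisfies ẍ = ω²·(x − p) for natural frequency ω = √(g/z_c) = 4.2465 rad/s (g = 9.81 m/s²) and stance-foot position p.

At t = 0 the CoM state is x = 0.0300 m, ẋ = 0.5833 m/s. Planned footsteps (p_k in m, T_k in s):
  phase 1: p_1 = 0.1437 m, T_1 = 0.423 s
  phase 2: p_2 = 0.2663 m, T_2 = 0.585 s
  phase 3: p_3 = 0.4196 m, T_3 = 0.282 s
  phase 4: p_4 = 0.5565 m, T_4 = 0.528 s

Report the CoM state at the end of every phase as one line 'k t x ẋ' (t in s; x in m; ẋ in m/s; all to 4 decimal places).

1 0.4230 0.1942 0.3912
2 1.0080 0.3794 0.5384
3 1.2900 0.5377 0.7158
4 1.8180 1.2516 3.0361

phase 1: p=0.1437, T=0.423, ωT=1.796269, cosh=3.096519, sinh=2.930602; start (x,ẋ)=(0.030000, 0.583300) → end (x,ẋ)=(0.194174, 0.391225)
phase 2: p=0.2663, T=0.585, ωT=2.484202, cosh=6.037473, sinh=5.954081; start (x,ẋ)=(0.194174, 0.391225) → end (x,ẋ)=(0.379383, 0.538375)
phase 3: p=0.4196, T=0.282, ωT=1.197513, cosh=1.806907, sinh=1.504963; start (x,ẋ)=(0.379383, 0.538375) → end (x,ẋ)=(0.537733, 0.715776)
phase 4: p=0.5565, T=0.528, ωT=2.242152, cosh=4.759899, sinh=4.653669; start (x,ẋ)=(0.537733, 0.715776) → end (x,ẋ)=(1.251578, 3.036149)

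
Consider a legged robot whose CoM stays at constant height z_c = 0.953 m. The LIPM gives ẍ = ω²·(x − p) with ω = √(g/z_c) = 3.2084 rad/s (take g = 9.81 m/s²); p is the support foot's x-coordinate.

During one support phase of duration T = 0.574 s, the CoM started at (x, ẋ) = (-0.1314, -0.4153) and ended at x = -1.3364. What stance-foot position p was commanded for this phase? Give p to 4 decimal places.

ωT = 3.2084·0.574 = 1.841622; cosh(ωT) = 3.232659, sinh(ωT) = 3.074098
x(T) = p + (x₀−p)·cosh(ωT) + (ẋ₀/ω)·sinh(ωT) ⇒ p·(1 − cosh) = x(T) − x₀·cosh − (ẋ₀/ω)·sinh
numerator   = -1.3364 − (-0.1314)·3.232659 − (-0.4153/3.2084)·3.074098 = -0.513713
denominator = 1 − 3.232659 = -2.232659
p = -0.513713 / -2.232659 = 0.2301

p = 0.2301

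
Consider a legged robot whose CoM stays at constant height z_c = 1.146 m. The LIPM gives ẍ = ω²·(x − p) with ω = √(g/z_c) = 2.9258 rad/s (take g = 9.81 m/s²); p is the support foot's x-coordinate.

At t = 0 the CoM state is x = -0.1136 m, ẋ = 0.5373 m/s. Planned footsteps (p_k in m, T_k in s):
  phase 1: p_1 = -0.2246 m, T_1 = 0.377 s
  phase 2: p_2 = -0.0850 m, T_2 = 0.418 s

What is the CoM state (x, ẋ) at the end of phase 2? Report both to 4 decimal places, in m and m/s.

x = 1.1619, ẋ = 3.7892

phase 1: p=-0.2246, T=0.377, ωT=1.103027, cosh=1.672569, sinh=1.340704; start (x,ẋ)=(-0.113600, 0.537300) → end (x,ẋ)=(0.207265, 1.334083)
phase 2: p=-0.0850, T=0.418, ωT=1.222984, cosh=1.845831, sinh=1.551481; start (x,ẋ)=(0.207265, 1.334083) → end (x,ẋ)=(1.161903, 3.789176)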